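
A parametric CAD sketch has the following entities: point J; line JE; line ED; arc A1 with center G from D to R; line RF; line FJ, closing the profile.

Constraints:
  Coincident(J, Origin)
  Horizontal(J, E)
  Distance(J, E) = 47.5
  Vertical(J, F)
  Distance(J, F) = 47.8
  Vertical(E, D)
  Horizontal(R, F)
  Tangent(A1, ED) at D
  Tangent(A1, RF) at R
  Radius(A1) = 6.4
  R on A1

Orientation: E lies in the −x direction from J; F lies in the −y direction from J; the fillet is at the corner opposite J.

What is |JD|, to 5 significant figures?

63.010

J is at the origin; J and E share the same y with |JE| = 47.5 and E on the −x side, so E = (-47.500, 0.0000). J and F share the same x with |JF| = 47.8 and F on the −y side, so F = (0.0000, -47.800). The virtual corner opposite J is at (-47.500, -47.800). Since A1 is tangent to ED there, GD ⟂ ED and tangency of A1 to RF means the radius GR is perpendicular to RF, with radius 6.4, so the center G sits 6.4 in from both sides at G = (-41.100, -41.400). That places the tangent points at D = (-47.500, -41.400) on ED and R = (-41.100, -47.800) on RF. Then |JD| = |D − J| = 63.010.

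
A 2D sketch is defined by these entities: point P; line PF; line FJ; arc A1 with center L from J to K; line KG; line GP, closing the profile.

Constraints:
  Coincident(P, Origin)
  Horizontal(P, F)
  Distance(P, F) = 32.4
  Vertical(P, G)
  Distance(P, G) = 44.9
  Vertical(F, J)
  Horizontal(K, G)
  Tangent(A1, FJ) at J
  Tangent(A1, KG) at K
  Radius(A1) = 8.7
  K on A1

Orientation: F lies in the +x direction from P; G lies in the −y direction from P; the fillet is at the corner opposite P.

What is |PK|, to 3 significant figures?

50.8

P is at the origin; PF is horizontal with |PF| = 32.4 and F on the +x side, so F = (32.4, 0.00). PG is vertical with |PG| = 44.9 and G on the −y side, so G = (0.00, -44.9). The virtual corner opposite P is at (32.4, -44.9). Since A1 is tangent to FJ there, LJ ⟂ FJ and A1 meets KG tangentially, so LK is at right angles to KG, with radius 8.7, so the center L sits 8.7 in from both sides at L = (23.7, -36.2). That places the tangent points at J = (32.4, -36.2) on FJ and K = (23.7, -44.9) on KG. Then |PK| = |K − P| = 50.8.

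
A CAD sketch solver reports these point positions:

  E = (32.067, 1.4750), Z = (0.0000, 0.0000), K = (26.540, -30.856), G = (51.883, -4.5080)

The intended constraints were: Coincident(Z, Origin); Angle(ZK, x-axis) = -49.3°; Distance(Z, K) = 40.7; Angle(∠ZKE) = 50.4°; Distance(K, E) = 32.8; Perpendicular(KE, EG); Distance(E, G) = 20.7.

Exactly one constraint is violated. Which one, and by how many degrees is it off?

Perpendicular(KE, EG) — off by 7.10°.

Z = (0.00, 0.00) ✓; ZK at -49.30° ✓; |ZK| = 40.70 ✓; ∠ZKE = 50.40° ✓; |KE| = 32.80 ✓; ∠(KE, EG) = 97.10° ✗; |EG| = 20.70 ✓.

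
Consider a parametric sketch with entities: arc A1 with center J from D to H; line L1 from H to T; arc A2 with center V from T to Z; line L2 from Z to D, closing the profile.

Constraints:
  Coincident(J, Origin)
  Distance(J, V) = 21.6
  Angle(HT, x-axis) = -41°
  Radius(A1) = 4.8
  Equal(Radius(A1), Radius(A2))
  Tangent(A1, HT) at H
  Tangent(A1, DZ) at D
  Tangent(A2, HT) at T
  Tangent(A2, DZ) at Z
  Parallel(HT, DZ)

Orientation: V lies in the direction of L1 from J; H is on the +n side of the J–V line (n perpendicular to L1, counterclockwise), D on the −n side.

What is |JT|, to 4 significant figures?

22.13

Tangency of A1 to both parallel lines with radius 4.8 puts H and D at J ± 4.8·n: H = (3.149, 3.623), D = (-3.149, -3.623). Equal radii place T and Z the same way about V: T = V + 4.8·n = (19.45, -10.55), Z = V − 4.8·n = (13.15, -17.79). Then |JT| = |T − J| = 22.13.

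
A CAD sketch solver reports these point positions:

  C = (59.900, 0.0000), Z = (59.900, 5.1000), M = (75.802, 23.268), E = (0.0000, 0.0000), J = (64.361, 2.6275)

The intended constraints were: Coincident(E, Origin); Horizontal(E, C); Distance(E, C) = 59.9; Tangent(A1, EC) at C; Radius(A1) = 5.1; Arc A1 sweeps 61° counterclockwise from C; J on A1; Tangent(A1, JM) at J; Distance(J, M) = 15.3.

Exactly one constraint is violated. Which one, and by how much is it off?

Distance(J, M) = 15.3 — off by 8.30.

E = (0.00, 0.00) ✓; E.y = 0.00, C.y = 0.00 ✓; |EC| = 59.90 ✓; ∠(ZC, CE) = 90.00° ✓; |ZC| = 5.100 ✓; bearing(Z→J) − bearing(Z→C) = 61.00° ✓; |ZJ| = 5.100 ✓; ∠(ZJ, JM) = 90.00° ✓; |JM| = 23.60 ✗.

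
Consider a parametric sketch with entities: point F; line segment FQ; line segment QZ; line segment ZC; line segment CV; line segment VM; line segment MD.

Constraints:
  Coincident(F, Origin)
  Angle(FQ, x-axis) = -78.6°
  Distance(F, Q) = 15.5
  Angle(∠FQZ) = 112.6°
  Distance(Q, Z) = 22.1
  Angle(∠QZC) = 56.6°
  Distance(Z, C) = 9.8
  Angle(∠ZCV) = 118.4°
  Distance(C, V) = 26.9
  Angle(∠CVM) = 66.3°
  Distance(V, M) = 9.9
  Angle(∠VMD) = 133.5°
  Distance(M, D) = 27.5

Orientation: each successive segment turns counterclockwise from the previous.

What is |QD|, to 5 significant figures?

23.430

F is at the origin; FQ runs at -78.6° with length 15.5, so Q = (3.0637, -15.194). ∠FQZ = 112.6° gives QZ at -11.200° from the x-axis; with |QZ| = 22.1, Z = (24.743, -19.487). ∠QZC = 56.6° gives ZC at 112.20° from the x-axis; with |ZC| = 9.8, C = (21.040, -10.413). ∠ZCV = 118.4° gives CV at 173.80° from the x-axis; with |CV| = 26.9, V = (-5.7027, -7.5081). ∠CVM = 66.3° gives VM at -72.500° from the x-axis; with |VM| = 9.9, M = (-2.7257, -16.950). ∠VMD = 133.5° gives MD at -26.000° from the x-axis; with |MD| = 27.5, D = (21.991, -29.005). Then |QD| = |D − Q| = 23.430.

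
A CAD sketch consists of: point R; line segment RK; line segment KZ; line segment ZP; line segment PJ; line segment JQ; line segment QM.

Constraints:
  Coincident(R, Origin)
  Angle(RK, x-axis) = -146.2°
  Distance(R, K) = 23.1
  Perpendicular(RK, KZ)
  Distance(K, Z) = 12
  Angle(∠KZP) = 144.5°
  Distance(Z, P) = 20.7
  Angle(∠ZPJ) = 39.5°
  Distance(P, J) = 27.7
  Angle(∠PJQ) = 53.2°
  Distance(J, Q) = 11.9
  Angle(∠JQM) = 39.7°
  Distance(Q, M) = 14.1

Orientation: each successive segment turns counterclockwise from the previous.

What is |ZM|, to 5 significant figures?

18.141

∠PJQ = 53.2° gives JQ at -113.40° from the x-axis; with |JQ| = 11.9, Q = (-11.649, -17.023). ∠JQM = 39.7° gives QM at 26.900° from the x-axis; with |QM| = 14.1, M = (0.92560, -10.644). Then |ZM| = |M − Z| = 18.141.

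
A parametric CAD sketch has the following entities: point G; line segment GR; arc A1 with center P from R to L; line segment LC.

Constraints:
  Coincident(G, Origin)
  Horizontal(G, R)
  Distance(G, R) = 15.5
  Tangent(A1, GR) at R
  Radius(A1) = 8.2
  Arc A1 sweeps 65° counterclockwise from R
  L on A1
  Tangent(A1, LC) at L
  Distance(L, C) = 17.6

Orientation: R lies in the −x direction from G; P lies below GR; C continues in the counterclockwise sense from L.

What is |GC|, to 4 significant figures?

36.75

On A1, R sits at bearing 90° from P; a 65° counterclockwise sweep puts L at bearing 155°, so L = P + 8.2·(cos 155°, sin 155°) = (-22.93, -4.735). The tangent condition forces PL to be normal to LC, so LC runs along (−sin 155°, cos 155°); with |LC| = 17.6, C = (-30.37, -20.69). Then |GC| = |C − G| = 36.75.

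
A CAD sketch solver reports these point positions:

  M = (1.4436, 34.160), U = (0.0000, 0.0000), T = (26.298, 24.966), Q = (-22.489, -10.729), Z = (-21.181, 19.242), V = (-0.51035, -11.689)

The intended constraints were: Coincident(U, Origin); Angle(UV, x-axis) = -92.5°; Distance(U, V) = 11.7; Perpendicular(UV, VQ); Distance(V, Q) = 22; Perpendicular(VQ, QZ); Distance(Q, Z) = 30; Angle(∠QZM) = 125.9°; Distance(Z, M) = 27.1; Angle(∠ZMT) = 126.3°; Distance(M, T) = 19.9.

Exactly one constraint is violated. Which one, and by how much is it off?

Distance(M, T) = 19.9 — off by 6.60.

U = (0.00, 0.00) ✓; UV at -92.50° ✓; |UV| = 11.70 ✓; ∠(UV, VQ) = 90.00° ✓; |VQ| = 22.00 ✓; ∠(VQ, QZ) = 90.00° ✓; |QZ| = 30.00 ✓; ∠QZM = 125.9° ✓; |ZM| = 27.10 ✓; ∠ZMT = 126.3° ✓; |MT| = 26.50 ✗.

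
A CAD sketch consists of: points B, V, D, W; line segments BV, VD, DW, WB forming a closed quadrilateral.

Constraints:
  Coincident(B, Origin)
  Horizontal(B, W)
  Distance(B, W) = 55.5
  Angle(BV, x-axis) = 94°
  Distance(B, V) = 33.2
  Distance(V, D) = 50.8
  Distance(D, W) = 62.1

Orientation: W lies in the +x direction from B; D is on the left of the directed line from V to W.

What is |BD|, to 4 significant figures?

72.69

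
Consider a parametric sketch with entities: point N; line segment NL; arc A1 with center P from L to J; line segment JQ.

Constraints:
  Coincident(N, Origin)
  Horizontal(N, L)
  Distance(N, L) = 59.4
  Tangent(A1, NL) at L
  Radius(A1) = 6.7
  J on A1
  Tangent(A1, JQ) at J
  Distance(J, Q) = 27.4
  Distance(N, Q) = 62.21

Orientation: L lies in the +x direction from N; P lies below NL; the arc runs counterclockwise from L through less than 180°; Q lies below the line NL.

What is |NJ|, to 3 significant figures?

53.1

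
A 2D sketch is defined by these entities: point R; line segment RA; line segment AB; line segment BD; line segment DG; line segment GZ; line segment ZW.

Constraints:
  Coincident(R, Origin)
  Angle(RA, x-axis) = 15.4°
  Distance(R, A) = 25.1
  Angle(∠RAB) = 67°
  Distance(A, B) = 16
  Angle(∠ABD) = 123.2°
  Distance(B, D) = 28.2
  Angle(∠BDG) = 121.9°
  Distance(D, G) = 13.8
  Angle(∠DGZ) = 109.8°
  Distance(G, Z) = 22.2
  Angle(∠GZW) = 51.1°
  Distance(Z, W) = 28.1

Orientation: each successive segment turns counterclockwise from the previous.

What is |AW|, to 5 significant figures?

26.921

R is at the origin; RA runs at 15.4° with length 25.1, so A = (24.199, 6.6655). ∠RAB = 67.0° gives AB at 128.40° from the x-axis; with |AB| = 16.0, B = (14.260, 19.205). ∠ABD = 123.2° gives BD at -174.80° from the x-axis; with |BD| = 28.2, D = (-13.824, 16.649). ∠BDG = 121.9° gives DG at -116.70° from the x-axis; with |DG| = 13.8, G = (-20.024, 4.3202). ∠DGZ = 109.8° gives GZ at -46.500° from the x-axis; with |GZ| = 22.2, Z = (-4.7426, -11.783). ∠GZW = 51.1° gives ZW at 82.400° from the x-axis; with |ZW| = 28.1, W = (-1.0262, 16.070). Then |AW| = |W − A| = 26.921.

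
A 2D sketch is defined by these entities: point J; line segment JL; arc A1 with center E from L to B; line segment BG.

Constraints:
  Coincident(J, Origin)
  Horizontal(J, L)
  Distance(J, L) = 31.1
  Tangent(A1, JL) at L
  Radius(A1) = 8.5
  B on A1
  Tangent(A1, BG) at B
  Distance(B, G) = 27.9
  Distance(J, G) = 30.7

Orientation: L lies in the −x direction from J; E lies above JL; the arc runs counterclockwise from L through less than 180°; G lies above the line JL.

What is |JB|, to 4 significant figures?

24.05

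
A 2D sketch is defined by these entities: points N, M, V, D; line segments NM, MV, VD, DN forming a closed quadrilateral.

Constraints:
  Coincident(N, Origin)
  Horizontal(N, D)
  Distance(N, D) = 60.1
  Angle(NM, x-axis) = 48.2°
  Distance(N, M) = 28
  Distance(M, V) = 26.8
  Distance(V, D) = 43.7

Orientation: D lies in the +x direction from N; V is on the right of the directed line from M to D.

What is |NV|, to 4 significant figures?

17.79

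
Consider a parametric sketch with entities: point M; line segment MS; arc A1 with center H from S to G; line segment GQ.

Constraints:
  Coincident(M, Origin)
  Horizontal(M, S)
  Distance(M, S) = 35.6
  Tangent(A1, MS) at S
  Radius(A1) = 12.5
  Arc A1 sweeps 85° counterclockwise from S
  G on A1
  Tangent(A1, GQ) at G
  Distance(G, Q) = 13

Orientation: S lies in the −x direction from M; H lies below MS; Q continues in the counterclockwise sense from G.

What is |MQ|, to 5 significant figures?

54.888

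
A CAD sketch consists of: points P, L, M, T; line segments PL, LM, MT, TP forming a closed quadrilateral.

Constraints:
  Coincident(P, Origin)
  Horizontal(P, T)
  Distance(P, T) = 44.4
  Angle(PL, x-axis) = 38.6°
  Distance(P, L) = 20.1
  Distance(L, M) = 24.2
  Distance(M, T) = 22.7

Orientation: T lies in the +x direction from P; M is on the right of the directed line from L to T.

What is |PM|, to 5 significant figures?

26.153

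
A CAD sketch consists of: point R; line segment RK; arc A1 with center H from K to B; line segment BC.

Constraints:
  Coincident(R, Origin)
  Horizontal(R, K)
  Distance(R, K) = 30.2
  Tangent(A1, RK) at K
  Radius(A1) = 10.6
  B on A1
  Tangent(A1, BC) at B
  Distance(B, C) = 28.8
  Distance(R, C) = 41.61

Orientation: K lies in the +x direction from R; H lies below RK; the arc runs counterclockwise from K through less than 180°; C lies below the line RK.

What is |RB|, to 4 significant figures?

21.83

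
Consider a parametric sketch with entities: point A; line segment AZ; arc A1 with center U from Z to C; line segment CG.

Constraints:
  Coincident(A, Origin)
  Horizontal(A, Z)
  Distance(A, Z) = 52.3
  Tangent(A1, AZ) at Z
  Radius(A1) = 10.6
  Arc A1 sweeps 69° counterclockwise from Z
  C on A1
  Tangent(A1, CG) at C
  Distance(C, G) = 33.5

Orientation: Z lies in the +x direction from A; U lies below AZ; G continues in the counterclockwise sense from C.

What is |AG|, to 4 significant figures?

48.72

A is at the origin; AZ is horizontal with |AZ| = 52.3 and Z on the +x side, so Z = (52.30, 0.000). Tangency of A1 to AZ means the radius UZ is perpendicular to AZ, so U = Z + (0, -10.6) = (52.30, -10.60). On A1, Z sits at bearing 90° from U; a 69° counterclockwise sweep puts C at bearing 159°, so C = U + 10.6·(cos 159°, sin 159°) = (42.40, -6.801). Tangency of A1 to CG means the radius UC is perpendicular to CG, so CG runs along (−sin 159°, cos 159°); with |CG| = 33.5, G = (30.40, -38.08). Then |AG| = |G − A| = 48.72.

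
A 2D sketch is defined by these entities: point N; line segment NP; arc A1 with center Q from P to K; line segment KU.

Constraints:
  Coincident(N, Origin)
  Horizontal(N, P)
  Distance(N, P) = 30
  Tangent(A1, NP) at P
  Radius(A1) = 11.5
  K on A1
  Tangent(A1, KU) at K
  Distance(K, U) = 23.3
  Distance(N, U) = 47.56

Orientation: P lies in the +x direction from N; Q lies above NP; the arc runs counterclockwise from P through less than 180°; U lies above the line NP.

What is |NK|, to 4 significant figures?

43.57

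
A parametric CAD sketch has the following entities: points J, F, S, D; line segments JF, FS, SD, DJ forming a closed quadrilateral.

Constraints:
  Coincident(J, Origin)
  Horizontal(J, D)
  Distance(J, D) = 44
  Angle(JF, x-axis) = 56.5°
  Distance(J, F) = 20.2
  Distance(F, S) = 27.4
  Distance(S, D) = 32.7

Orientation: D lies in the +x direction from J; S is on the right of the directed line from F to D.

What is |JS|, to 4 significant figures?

16.73

Checks: |FS| = 27.40 ✓; |SD| = 32.70 ✓.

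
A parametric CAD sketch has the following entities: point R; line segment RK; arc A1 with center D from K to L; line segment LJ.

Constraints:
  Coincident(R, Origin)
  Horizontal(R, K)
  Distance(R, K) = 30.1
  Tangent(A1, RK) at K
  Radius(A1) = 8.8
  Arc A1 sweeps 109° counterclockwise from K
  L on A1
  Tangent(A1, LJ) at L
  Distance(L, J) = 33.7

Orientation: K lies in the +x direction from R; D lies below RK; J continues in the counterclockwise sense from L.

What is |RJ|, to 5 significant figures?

54.474

On A1, K sits at bearing 90° from D; a 109° counterclockwise sweep puts L at bearing 199°, so L = D + 8.8·(cos 199°, sin 199°) = (21.779, -11.665). Since A1 is tangent to LJ there, DL ⟂ LJ, so LJ runs along (−sin 199°, cos 199°); with |LJ| = 33.7, J = (32.751, -43.529). Then |RJ| = |J − R| = 54.474.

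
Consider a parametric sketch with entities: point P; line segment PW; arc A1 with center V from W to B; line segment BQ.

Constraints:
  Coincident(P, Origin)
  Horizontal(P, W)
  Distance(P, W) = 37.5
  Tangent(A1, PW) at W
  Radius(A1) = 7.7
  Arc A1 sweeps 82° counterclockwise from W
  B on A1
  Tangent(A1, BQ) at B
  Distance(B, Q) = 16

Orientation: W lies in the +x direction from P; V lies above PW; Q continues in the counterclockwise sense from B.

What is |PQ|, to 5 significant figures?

52.414

On A1, W sits at bearing -90° from V; an 82° counterclockwise sweep puts B at bearing -8°, so B = V + 7.7·(cos -8°, sin -8°) = (45.125, 6.6284). The tangent condition forces VB to be normal to BQ, so BQ runs along (−sin -8°, cos -8°); with |BQ| = 16.0, Q = (47.352, 22.473). Then |PQ| = |Q − P| = 52.414.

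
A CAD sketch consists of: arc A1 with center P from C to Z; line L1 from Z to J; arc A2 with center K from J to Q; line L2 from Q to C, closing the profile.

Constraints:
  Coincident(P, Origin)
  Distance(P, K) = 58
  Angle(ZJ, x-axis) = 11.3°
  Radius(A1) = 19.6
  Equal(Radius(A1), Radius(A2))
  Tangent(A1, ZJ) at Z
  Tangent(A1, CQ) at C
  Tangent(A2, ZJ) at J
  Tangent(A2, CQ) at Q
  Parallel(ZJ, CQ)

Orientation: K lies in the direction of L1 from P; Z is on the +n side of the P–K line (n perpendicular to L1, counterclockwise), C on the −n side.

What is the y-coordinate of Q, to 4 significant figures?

-7.855

The slot axis is L1's direction at 11.3°, so u = (cos 11.3°, sin 11.3°) = (0.9806, 0.1959) and n = (−sin 11.3°, cos 11.3°) = (-0.1959, 0.9806). P is at the origin and K lies 58.0 along u from P, so K = 58.0·u = (56.88, 11.36). Tangency of A1 to both parallel lines with radius 19.6 puts Z and C at P ± 19.6·n: Z = (-3.841, 19.22), C = (3.841, -19.22). Equal radii place J and Q the same way about K: J = K + 19.6·n = (53.04, 30.58), Q = K − 19.6·n = (60.72, -7.855). So Q.y = -7.855.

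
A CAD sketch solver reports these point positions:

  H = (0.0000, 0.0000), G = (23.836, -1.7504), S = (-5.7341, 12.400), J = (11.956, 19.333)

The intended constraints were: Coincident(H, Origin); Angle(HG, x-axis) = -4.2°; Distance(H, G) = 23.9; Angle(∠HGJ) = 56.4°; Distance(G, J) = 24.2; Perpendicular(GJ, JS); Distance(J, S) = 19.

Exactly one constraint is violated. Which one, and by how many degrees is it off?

Perpendicular(GJ, JS) — off by 8.00°.

H = (0.00, 0.00) ✓; HG at -4.200° ✓; |HG| = 23.90 ✓; ∠HGJ = 56.40° ✓; |GJ| = 24.20 ✓; ∠(GJ, JS) = 82.00° ✗; |JS| = 19.00 ✓.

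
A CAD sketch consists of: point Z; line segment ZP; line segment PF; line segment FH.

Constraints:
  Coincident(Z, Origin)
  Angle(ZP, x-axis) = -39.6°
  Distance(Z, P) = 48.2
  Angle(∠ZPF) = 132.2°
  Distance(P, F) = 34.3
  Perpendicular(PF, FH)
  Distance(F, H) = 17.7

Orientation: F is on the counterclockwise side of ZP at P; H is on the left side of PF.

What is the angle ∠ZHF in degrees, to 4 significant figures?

105.1°

Z is at the origin; ZP runs at -39.6° with length 48.2, so P = 48.2·(cos -39.6°, sin -39.6°) = (37.14, -30.72). ∠ZPF = 132.2°, so PF runs at -39.6° + (180° − 132.2°) = 8.200° from the x-axis; with |PF| = 34.3, F = P + 34.3·(cos 8.200°, sin 8.200°) = (71.09, -25.83). PF is perpendicular to FH; with |FH| = 17.7 on the left of PF, H = F + 17.7·(-0.1426, 0.9898) = (68.56, -8.313). Then cos ∠ZHF = HZ·HF / (|HZ||HF|), giving 105.1°.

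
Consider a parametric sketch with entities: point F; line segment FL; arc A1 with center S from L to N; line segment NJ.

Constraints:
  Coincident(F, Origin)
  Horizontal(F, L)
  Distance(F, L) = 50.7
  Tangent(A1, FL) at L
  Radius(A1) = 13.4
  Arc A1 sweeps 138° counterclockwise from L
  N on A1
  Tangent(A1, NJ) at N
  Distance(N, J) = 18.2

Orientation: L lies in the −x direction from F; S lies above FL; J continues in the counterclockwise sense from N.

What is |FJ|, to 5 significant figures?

65.699

F is at the origin; F and L share the same y with |FL| = 50.7 and L on the −x side, so L = (-50.700, 0.0000). Since A1 is tangent to FL there, SL ⟂ FL, so S = L + (0, 13.4) = (-50.700, 13.400). On A1, L sits at bearing -90° from S; a 138° counterclockwise sweep puts N at bearing 48°, so N = S + 13.4·(cos 48°, sin 48°) = (-41.734, 23.358). The tangent condition forces SN to be normal to NJ, so NJ runs along (−sin 48°, cos 48°); with |NJ| = 18.2, J = (-55.259, 35.536). Then |FJ| = |J − F| = 65.699.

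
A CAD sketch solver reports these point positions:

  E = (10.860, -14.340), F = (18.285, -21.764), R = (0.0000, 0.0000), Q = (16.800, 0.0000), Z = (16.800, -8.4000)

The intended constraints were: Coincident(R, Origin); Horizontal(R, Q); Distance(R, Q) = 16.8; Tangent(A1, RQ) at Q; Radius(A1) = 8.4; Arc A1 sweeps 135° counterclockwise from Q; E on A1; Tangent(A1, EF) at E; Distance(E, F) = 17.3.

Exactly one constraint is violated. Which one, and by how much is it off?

Distance(E, F) = 17.3 — off by 6.80.

R = (0.00, 0.00) ✓; R.y = 0.00, Q.y = 0.00 ✓; |RQ| = 16.80 ✓; ∠(ZQ, QR) = 90.00° ✓; |ZQ| = 8.400 ✓; bearing(Z→E) − bearing(Z→Q) = 135.0° ✓; |ZE| = 8.400 ✓; ∠(ZE, EF) = 90.00° ✓; |EF| = 10.50 ✗.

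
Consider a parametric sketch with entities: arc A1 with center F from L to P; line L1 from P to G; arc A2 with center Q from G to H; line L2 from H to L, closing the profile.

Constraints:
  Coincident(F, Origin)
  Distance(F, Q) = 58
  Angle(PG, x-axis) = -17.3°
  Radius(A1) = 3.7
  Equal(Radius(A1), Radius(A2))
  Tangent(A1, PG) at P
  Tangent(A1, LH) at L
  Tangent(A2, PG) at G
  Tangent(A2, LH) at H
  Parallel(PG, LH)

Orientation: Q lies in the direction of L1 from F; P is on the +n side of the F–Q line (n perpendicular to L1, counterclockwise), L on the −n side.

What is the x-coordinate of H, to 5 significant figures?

54.276

Tangency of A1 to both parallel lines with radius 3.7 puts P and L at F ± 3.7·n: P = (1.1003, 3.5326), L = (-1.1003, -3.5326). Equal radii place G and H the same way about Q: G = Q + 3.7·n = (56.476, -13.715), H = Q − 3.7·n = (54.276, -20.780). So H.x = 54.276.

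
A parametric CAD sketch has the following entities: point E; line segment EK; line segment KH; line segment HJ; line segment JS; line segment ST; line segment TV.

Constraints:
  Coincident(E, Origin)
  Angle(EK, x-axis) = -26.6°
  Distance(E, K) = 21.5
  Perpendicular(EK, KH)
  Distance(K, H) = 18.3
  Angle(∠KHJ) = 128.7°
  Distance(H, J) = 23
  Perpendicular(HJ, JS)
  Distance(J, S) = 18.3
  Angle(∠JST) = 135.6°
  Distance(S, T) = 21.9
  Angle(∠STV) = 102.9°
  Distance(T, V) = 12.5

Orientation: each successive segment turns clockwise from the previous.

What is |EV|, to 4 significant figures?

8.324

E is at the origin; EK runs at -26.6° with length 21.5, so K = (19.22, -9.627). EK ⟂ KH, so KH runs at -116.6°; with |KH| = 18.3, H = (11.03, -25.99). ∠KHJ = 128.7° gives HJ at -167.9° from the x-axis; with |HJ| = 23.0, J = (-11.46, -30.81). HJ ⟂ JS, so JS runs at 102.1°; with |JS| = 18.3, S = (-15.29, -12.92). ∠JST = 135.6° gives ST at 57.70° from the x-axis; with |ST| = 21.9, T = (-3.592, 5.594). ∠STV = 102.9° gives TV at -19.40° from the x-axis; with |TV| = 12.5, V = (8.198, 1.442). Then |EV| = |V − E| = 8.324.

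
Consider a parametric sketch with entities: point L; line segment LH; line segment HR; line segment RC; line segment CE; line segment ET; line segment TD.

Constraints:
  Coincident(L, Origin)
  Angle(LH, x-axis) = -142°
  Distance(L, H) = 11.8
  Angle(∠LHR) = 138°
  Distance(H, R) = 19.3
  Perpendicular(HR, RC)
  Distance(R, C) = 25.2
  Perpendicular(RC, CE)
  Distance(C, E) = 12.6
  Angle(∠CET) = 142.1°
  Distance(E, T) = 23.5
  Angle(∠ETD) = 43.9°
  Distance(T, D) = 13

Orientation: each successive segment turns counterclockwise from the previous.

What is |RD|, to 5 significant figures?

20.500

L is at the origin; LH runs at -142.0° with length 11.8, so H = (-9.2985, -7.2648). ∠LHR = 138.0° gives HR at -100.00° from the x-axis; with |HR| = 19.3, R = (-12.650, -26.272). HR ⟂ RC, so RC runs at -10.000°; with |RC| = 25.2, C = (12.167, -30.648). RC ⟂ CE, so CE runs at 80.000°; with |CE| = 12.6, E = (14.355, -18.239). ∠CET = 142.1° gives ET at 117.90° from the x-axis; with |ET| = 23.5, T = (3.3588, 2.5295). ∠ETD = 43.9° gives TD at -106.00° from the x-axis; with |TD| = 13.0, D = (-0.22445, -9.9669). Then |RD| = |D − R| = 20.500.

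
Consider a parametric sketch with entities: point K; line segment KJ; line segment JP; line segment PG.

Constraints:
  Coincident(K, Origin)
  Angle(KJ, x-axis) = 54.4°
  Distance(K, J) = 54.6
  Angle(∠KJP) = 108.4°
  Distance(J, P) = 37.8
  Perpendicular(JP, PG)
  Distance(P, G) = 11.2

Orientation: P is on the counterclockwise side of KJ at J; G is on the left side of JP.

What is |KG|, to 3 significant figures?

68.4

K is at the origin; KJ runs at 54.4° with length 54.6, so J = 54.6·(cos 54.4°, sin 54.4°) = (31.8, 44.4). ∠KJP = 108.4°, so JP runs at 54.4° + (180° − 108.4°) = 126° from the x-axis; with |JP| = 37.8, P = J + 37.8·(cos 126°, sin 126°) = (9.57, 75.0). The perpendicularity gives PG at right angles to JP; with |PG| = 11.2 on the left of JP, G = P + 11.2·(-0.809, -0.588) = (0.505, 68.4). Then |KG| = |G − K| = 68.4.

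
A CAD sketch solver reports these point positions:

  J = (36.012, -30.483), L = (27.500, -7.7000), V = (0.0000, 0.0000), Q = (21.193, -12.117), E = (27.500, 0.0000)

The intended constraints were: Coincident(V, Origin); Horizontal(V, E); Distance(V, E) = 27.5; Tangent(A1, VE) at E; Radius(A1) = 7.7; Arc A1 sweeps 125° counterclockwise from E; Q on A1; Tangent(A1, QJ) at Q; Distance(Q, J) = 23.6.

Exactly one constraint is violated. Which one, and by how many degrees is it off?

Tangent(A1, QJ) at Q — off by 3.89°.

V = (0.00, 0.00) ✓; V.y = 0.00, E.y = 0.00 ✓; |VE| = 27.50 ✓; ∠(LE, EV) = 90.00° ✓; |LE| = 7.700 ✓; bearing(L→Q) − bearing(L→E) = 125.0° ✓; |LQ| = 7.700 ✓; ∠(LQ, QJ) = 86.11° ✗; |QJ| = 23.60 ✓.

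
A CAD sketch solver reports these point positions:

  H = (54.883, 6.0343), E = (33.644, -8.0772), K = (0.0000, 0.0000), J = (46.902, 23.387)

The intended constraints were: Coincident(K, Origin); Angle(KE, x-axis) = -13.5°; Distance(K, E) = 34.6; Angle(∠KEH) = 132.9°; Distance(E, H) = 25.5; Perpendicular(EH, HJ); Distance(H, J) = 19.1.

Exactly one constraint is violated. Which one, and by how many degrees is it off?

Perpendicular(EH, HJ) — off by 8.90°.

K = (0.00, 0.00) ✓; KE at -13.50° ✓; |KE| = 34.60 ✓; ∠KEH = 132.9° ✓; |EH| = 25.50 ✓; ∠(EH, HJ) = 81.10° ✗; |HJ| = 19.10 ✓.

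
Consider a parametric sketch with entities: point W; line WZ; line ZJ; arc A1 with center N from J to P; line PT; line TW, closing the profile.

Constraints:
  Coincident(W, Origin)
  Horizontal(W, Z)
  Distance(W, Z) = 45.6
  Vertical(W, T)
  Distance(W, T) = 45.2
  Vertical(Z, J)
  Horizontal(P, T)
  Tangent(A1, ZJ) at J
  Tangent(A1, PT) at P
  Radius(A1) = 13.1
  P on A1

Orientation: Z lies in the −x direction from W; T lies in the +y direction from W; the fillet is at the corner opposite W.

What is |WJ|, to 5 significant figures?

55.765

W is at the origin; WZ is horizontal with |WZ| = 45.6 and Z on the −x side, so Z = (-45.600, 0.0000). W and T share the same x with |WT| = 45.2 and T on the +y side, so T = (0.0000, 45.200). The virtual corner opposite W is at (-45.600, 45.200). Since A1 is tangent to ZJ there, NJ ⟂ ZJ and A1 meets PT tangentially, so NP is at right angles to PT, with radius 13.1, so the center N sits 13.1 in from both sides at N = (-32.500, 32.100). That places the tangent points at J = (-45.600, 32.100) on ZJ and P = (-32.500, 45.200) on PT. Then |WJ| = |J − W| = 55.765.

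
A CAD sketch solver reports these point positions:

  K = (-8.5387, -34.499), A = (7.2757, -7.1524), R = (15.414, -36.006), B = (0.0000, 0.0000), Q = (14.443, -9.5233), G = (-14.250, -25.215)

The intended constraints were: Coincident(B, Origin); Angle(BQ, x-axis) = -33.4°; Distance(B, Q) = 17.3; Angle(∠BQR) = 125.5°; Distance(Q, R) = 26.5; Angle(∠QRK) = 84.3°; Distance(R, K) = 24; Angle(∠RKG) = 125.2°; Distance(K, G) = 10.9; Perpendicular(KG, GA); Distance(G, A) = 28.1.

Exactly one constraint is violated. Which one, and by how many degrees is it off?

Perpendicular(KG, GA) — off by 8.40°.

B = (0.00, 0.00) ✓; BQ at -33.40° ✓; |BQ| = 17.30 ✓; ∠BQR = 125.5° ✓; |QR| = 26.50 ✓; ∠QRK = 84.30° ✓; |RK| = 24.00 ✓; ∠RKG = 125.2° ✓; |KG| = 10.90 ✓; ∠(KG, GA) = 81.60° ✗; |GA| = 28.10 ✓.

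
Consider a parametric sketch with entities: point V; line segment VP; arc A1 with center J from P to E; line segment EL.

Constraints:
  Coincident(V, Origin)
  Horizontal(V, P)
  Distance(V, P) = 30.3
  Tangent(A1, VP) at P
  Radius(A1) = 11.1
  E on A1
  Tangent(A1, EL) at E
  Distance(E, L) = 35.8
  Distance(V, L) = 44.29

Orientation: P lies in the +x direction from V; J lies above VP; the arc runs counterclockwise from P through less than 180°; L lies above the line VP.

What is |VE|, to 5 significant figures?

42.337

Checks: |JE| = 11.10 ✓; ∠(JE, EL) = 90.00° ✓; |EL| = 35.80 ✓; |VL| = 44.29 ✓.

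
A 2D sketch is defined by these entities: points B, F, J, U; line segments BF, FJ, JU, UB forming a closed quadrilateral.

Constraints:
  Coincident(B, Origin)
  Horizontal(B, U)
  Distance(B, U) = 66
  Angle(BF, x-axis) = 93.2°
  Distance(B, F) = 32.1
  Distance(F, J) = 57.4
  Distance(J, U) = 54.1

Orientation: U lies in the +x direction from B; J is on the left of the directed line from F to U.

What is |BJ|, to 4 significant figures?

73.67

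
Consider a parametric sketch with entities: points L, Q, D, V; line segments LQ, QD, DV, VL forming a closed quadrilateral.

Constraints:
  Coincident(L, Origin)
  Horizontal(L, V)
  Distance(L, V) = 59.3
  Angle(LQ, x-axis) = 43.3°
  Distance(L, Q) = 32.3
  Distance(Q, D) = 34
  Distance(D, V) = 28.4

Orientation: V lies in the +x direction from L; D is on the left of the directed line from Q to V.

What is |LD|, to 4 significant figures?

63.59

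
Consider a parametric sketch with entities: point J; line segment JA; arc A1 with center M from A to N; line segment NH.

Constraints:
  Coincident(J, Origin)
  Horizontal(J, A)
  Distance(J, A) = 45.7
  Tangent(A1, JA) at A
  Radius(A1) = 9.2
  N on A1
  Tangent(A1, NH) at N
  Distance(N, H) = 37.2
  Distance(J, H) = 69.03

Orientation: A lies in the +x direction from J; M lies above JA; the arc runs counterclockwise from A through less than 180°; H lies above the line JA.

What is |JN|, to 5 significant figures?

55.794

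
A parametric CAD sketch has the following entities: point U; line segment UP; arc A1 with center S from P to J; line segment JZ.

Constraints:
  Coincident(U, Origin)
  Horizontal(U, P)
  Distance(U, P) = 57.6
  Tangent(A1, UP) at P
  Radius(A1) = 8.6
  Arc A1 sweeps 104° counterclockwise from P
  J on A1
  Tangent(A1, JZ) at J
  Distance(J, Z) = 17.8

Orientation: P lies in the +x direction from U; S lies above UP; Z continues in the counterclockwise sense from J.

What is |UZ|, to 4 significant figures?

67.68

U is at the origin; U and P share the same y with |UP| = 57.6 and P on the +x side, so P = (57.60, 0.000). Tangency of A1 to UP means the radius SP is perpendicular to UP, so S = P + (0, 8.6) = (57.60, 8.600). On A1, P sits at bearing -90° from S; a 104° counterclockwise sweep puts J at bearing 14°, so J = S + 8.6·(cos 14°, sin 14°) = (65.94, 10.68). The tangent condition forces SJ to be normal to JZ, so JZ runs along (−sin 14°, cos 14°); with |JZ| = 17.8, Z = (61.64, 27.95). Then |UZ| = |Z − U| = 67.68.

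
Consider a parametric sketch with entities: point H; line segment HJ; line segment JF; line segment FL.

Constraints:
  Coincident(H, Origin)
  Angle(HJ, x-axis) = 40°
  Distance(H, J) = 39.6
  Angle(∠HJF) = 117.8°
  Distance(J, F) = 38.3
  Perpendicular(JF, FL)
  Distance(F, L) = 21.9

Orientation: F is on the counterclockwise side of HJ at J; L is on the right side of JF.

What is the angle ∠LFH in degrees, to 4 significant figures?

121.7°

∠HJF = 117.8°, so JF runs at 40.0° + (180° − 117.8°) = 102.2° from the x-axis; with |JF| = 38.3, F = J + 38.3·(cos 102.2°, sin 102.2°) = (22.24, 62.89). JF is perpendicular to FL; with |FL| = 21.9 on the right of JF, L = F + 21.9·(0.9774, 0.2113) = (43.65, 67.52). Then cos ∠LFH = FL·FH / (|FL||FH|), giving 121.7°.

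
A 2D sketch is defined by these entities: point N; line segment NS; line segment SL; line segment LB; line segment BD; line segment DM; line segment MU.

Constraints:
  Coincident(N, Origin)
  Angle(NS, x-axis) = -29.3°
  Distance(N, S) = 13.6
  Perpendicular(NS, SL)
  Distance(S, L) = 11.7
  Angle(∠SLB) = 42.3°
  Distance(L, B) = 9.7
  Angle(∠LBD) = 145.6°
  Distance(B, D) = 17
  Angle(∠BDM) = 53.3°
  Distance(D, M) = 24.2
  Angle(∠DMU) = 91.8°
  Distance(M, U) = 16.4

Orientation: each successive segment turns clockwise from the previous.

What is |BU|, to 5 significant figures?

14.815

∠BDM = 53.3° gives DM at -58.100° from the x-axis; with |DM| = 24.2, M = (22.943, -12.125). ∠DMU = 91.8° gives MU at -146.30° from the x-axis; with |MU| = 16.4, U = (9.2994, -21.224). Then |BU| = |U − B| = 14.815.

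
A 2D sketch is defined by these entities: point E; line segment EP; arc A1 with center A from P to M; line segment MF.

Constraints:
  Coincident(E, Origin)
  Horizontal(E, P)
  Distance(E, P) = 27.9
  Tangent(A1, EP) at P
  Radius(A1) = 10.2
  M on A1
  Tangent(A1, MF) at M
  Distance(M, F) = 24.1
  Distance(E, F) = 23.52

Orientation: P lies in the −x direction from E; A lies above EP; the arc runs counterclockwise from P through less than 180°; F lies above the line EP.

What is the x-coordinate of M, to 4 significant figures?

-19.85

Checks: |AM| = 10.20 ✓; ∠(AM, MF) = 90.00° ✓; |MF| = 24.10 ✓; |EF| = 23.52 ✓.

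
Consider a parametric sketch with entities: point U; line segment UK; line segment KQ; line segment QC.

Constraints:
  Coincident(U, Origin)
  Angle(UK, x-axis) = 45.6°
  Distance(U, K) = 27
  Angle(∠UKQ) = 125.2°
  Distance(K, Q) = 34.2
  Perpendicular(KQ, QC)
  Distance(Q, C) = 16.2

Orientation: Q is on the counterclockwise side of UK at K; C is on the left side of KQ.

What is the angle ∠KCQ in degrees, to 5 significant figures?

64.654°

U is at the origin; UK runs at 45.6° with length 27.0, so K = 27.0·(cos 45.6°, sin 45.6°) = (18.891, 19.291). ∠UKQ = 125.2°, so KQ runs at 45.6° + (180° − 125.2°) = 100.40° from the x-axis; with |KQ| = 34.2, Q = K + 34.2·(cos 100.40°, sin 100.40°) = (12.717, 52.929). The perpendicularity gives QC at right angles to KQ; with |QC| = 16.2 on the left of KQ, C = Q + 16.2·(-0.98357, -0.18052) = (-3.2167, 50.004). Then cos ∠KCQ = CK·CQ / (|CK||CQ|), giving 64.654°.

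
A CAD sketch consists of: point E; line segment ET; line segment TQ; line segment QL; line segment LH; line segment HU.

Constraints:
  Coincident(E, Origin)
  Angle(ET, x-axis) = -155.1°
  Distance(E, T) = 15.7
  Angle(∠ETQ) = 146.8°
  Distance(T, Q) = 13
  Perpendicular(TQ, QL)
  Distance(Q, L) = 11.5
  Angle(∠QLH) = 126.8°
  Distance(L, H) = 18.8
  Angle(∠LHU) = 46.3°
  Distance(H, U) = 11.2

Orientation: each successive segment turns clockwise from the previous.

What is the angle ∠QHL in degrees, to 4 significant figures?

19.72°

E is at the origin; ET runs at -155.1° with length 15.7, so T = (-14.24, -6.610). ∠ETQ = 146.8° gives TQ at 171.7° from the x-axis; with |TQ| = 13.0, Q = (-27.10, -4.734). The perpendicularity gives QL at right angles to TQ, so QL runs at 81.70°; with |QL| = 11.5, L = (-25.44, 6.646). ∠QLH = 126.8° gives LH at 28.50° from the x-axis; with |LH| = 18.8, H = (-8.923, 15.62). Then cos ∠QHL = HQ·HL / (|HQ||HL|), giving 19.72°.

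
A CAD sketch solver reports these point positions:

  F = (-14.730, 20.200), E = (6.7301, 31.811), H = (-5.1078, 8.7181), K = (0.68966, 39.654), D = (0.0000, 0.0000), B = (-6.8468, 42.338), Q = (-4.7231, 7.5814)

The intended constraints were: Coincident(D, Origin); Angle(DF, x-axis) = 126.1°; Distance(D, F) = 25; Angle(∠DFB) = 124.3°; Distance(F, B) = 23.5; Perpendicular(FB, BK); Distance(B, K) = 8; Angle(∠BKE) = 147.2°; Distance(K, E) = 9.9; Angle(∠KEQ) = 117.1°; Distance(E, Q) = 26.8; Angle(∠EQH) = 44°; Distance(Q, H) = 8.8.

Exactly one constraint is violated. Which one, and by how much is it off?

Distance(Q, H) = 8.8 — off by 7.60.

D = (0.00, 0.00) ✓; DF at 126.1° ✓; |DF| = 25.00 ✓; ∠DFB = 124.3° ✓; |FB| = 23.50 ✓; ∠(FB, BK) = 90.00° ✓; |BK| = 8.000 ✓; ∠BKE = 147.2° ✓; |KE| = 9.899 ✓; ∠KEQ = 117.1° ✓; |EQ| = 26.80 ✓; ∠EQH = 44.00° ✓; |QH| = 1.200 ✗.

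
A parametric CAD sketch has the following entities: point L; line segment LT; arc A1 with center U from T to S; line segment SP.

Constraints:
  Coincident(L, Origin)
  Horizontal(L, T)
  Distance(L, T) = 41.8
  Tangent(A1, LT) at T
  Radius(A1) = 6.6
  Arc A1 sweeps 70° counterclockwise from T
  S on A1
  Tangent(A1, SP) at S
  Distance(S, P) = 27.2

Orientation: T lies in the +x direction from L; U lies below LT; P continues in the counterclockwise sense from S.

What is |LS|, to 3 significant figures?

35.9

Since A1 is tangent to LT there, UT ⟂ LT, so U = T + (0, -6.6) = (41.8, -6.60). On A1, T sits at bearing 90° from U; a 70° counterclockwise sweep puts S at bearing 160°, so S = U + 6.6·(cos 160°, sin 160°) = (35.6, -4.34). Then |LS| = |S − L| = 35.9.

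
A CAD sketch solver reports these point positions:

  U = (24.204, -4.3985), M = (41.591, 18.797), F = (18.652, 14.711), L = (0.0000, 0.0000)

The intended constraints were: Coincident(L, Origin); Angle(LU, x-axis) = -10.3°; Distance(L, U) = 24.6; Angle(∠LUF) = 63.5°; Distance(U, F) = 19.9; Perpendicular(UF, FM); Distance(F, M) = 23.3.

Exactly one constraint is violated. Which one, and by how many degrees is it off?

Perpendicular(UF, FM) — off by 6.10°.

L = (0.00, 0.00) ✓; LU at -10.30° ✓; |LU| = 24.60 ✓; ∠LUF = 63.50° ✓; |UF| = 19.90 ✓; ∠(UF, FM) = 96.10° ✗; |FM| = 23.30 ✓.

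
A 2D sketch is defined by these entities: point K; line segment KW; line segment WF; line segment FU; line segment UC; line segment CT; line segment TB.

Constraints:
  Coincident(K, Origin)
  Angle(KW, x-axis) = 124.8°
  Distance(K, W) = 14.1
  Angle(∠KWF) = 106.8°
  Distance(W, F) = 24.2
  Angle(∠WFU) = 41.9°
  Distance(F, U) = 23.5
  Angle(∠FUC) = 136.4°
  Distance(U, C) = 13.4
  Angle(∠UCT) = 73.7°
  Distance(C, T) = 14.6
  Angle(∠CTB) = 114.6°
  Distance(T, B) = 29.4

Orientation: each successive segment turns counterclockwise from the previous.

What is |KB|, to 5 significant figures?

34.740

K is at the origin; KW runs at 124.8° with length 14.1, so W = (-8.0471, 11.578). ∠KWF = 106.8° gives WF at -162.00° from the x-axis; with |WF| = 24.2, F = (-31.063, 4.1000). ∠WFU = 41.9° gives FU at -23.900° from the x-axis; with |FU| = 23.5, U = (-9.5777, -5.4208). ∠FUC = 136.4° gives UC at 19.700° from the x-axis; with |UC| = 13.4, C = (3.0380, -0.90376). ∠UCT = 73.7° gives CT at 126.00° from the x-axis; with |CT| = 14.6, T = (-5.5436, 10.908). ∠CTB = 114.6° gives TB at -168.60° from the x-axis; with |TB| = 29.4, B = (-34.364, 5.0968). Then |KB| = |B − K| = 34.740.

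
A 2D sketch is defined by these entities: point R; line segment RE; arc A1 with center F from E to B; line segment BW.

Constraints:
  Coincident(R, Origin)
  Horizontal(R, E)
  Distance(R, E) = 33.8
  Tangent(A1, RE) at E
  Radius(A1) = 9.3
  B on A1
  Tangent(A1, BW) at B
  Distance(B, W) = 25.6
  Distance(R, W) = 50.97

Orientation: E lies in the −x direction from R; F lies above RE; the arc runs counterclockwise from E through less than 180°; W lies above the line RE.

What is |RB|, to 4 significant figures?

28.45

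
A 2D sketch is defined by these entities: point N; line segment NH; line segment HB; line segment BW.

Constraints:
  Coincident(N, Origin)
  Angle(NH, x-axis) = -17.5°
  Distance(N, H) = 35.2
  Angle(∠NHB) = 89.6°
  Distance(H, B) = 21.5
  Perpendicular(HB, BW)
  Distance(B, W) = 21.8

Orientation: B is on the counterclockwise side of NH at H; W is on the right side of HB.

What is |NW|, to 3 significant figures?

60.8

∠NHB = 89.6°, so HB runs at -17.5° + (180° − 89.6°) = 72.9° from the x-axis; with |HB| = 21.5, B = H + 21.5·(cos 72.9°, sin 72.9°) = (39.9, 9.96). HB is perpendicular to BW; with |BW| = 21.8 on the right of HB, W = B + 21.8·(0.956, -0.294) = (60.7, 3.55). Then |NW| = |W − N| = 60.8.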